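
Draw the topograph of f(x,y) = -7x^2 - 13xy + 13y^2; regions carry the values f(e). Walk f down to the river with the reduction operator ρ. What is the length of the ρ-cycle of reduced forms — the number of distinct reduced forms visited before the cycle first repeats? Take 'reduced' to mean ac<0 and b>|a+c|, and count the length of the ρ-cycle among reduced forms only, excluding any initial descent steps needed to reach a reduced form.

D = 533, ⌊√D⌋ = 23
descent: ρ → (13,13,-7)  [lands on river]
river: ρ → (-7,15,11)
river: ρ → (11,7,-11)
river: ρ → (-11,15,7)
river: ρ → (7,13,-13)
river: ρ → (-13,13,7)
river: ρ → (7,15,-11)
river: ρ → (-11,7,11)
river: ρ → (11,15,-7)
river: ρ → (-7,13,13)
ρ-cycle length = 10 (tail of 1 descent step not counted)

10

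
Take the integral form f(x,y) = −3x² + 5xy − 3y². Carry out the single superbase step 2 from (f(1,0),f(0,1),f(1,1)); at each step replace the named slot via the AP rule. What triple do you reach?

start (-3,-3,-1) = (f(1,0),f(0,1),f(1,1))
replace slot 2: 2·((-3)+(-1)) − (-3) = -5 → (-3,-5,-1)

-3,-5,-1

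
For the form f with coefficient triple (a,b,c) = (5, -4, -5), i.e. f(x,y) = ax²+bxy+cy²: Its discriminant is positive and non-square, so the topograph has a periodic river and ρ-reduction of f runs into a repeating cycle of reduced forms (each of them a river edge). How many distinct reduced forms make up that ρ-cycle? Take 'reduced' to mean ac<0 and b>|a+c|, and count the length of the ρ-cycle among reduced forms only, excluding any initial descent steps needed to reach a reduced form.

D = 116, ⌊√D⌋ = 10
descent: ρ → (-5,4,5)  [lands on river]
river: ρ → (5,6,-4)
river: ρ → (-4,10,1)
river: ρ → (1,10,-4)
river: ρ → (-4,6,5)
river: ρ → (5,4,-5)
river: ρ → (-5,6,4)
river: ρ → (4,10,-1)
river: ρ → (-1,10,4)
river: ρ → (4,6,-5)
ρ-cycle length = 10 (tail of 1 descent step not counted)

10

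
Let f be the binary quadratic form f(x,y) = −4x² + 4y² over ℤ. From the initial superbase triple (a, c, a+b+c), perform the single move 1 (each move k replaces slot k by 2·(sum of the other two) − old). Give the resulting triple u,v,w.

start (-4,4,0) = (f(1,0),f(0,1),f(1,1))
replace slot 1: 2·(4+0) − (-4) = 12 → (12,4,0)

12,4,0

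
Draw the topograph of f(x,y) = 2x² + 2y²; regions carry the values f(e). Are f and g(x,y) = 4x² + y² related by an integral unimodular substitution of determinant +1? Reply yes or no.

D₁ = -16, D₂ = -16
f: reduced (well bottom): (2,0,2) with a≤c, −a<b≤a
g: flip: (4,0,1)→(1,0,4)
g: reduced (well bottom): (1,0,4) with a≤c, −a<b≤a
reduced forms (2, 0, 2) vs (1, 0, 4) ⇒ inequivalent

no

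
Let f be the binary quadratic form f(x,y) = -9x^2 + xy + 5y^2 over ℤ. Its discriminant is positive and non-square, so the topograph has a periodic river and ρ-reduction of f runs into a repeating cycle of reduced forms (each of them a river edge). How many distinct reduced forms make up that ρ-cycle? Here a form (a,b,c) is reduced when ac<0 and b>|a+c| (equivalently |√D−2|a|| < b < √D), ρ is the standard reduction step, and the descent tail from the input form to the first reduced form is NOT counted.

D = 181, ⌊√D⌋ = 13
descent: ρ → (5,9,-5)  [lands on river]
river: ρ → (-5,11,3)
river: ρ → (3,13,-1)
river: ρ → (-1,13,3)
river: ρ → (3,11,-5)
river: ρ → (-5,9,5)
river: ρ → (5,11,-3)
river: ρ → (-3,13,1)
river: ρ → (1,13,-3)
river: ρ → (-3,11,5)
ρ-cycle length = 10 (tail of 1 descent step not counted)

10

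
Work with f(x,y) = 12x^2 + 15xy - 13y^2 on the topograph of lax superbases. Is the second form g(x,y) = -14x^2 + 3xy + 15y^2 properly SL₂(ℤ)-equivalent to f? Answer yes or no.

D₁ = 849, D₂ = 849
river cycle of f (length 34): (-13, 11, 14), (14, 17, -10), (-10, 23, 8), (8, 25, -7), (-7, 17, 20), (20, 23, -4), (-4, 25, 14), (14, 3, -15), (-15, 27, 2), (2, 29, -1), … (24 more)
river cycle of g (length 34): (15, 27, -2), (-2, 29, 1), (1, 29, -2), (-2, 27, 15), (15, 3, -14), (-14, 25, 4), (4, 23, -20), (-20, 17, 7), (7, 25, -8), (-8, 23, 10), … (24 more)
cycles differ ⇒ inequivalent

no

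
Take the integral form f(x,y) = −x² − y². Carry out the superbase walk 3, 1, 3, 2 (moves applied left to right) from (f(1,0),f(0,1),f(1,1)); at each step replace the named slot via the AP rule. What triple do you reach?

start (-1,-1,-2) = (f(1,0),f(0,1),f(1,1))
replace slot 3: 2·((-1)+(-1)) − (-2) = -2 → (-1,-1,-2)
replace slot 1: 2·((-1)+(-2)) − (-1) = -5 → (-5,-1,-2)
replace slot 3: 2·((-5)+(-1)) − (-2) = -10 → (-5,-1,-10)
replace slot 2: 2·((-5)+(-10)) − (-1) = -29 → (-5,-29,-10)

-5,-29,-10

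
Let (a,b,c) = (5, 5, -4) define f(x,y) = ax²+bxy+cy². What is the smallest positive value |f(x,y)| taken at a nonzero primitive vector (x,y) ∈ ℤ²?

river: ρ → (-4,3,6)
river: ρ → (6,9,-1)
river: ρ → (-1,9,6)
river: ρ → (6,3,-4)
river: ρ → (-4,5,5)
river: ρ → (5,5,-4)
closes: descent 0, river 6
min |a| on river = 1

1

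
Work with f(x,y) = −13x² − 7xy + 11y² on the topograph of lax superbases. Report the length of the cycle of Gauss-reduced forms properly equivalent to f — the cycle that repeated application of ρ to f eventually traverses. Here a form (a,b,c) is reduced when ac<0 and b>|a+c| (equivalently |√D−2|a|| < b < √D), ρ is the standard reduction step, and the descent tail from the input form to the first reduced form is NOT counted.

D = 621, ⌊√D⌋ = 24
descent: ρ → (11,7,-13)  [lands on river]
river: ρ → (-13,19,5)
river: ρ → (5,21,-9)
river: ρ → (-9,15,11)
ρ-cycle length = 4 (tail of 1 descent step not counted)

4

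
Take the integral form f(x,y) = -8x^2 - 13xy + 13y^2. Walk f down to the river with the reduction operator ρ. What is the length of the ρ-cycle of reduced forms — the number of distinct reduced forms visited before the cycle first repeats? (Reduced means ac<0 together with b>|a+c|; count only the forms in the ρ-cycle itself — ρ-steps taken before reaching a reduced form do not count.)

D = 585, ⌊√D⌋ = 24
descent: ρ → (13,13,-8)  [lands on river]
river: ρ → (-8,19,7)
river: ρ → (7,23,-2)
river: ρ → (-2,21,18)
river: ρ → (18,15,-5)
river: ρ → (-5,15,18)
river: ρ → (18,21,-2)
river: ρ → (-2,23,7)
river: ρ → (7,19,-8)
river: ρ → (-8,13,13)
ρ-cycle length = 10 (tail of 1 descent step not counted)

10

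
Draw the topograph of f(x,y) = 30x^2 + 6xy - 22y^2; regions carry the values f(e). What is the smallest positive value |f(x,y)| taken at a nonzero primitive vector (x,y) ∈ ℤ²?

descent: ρ → (-22,38,14)  [lands on river]
river: ρ → (14,46,-10)
river: ρ → (-10,34,38)
river: ρ → (38,42,-6)
river: ρ → (-6,42,38)
river: ρ → (38,34,-10)
river: ρ → (-10,46,14)
river: ρ → (14,38,-22)
river: ρ → (-22,50,2)
river: ρ → (2,50,-22)
closes: descent 1, river 10
min |a| on river = 2

2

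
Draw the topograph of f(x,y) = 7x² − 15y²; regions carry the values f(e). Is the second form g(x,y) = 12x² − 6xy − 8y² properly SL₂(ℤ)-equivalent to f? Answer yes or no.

D₁ = 420, D₂ = 420
river cycle of f (length 4): (7, 14, -8), (-8, 18, 3), (3, 18, -8), (-8, 14, 7)
river cycle of g (length 6): (-8, 6, 12), (12, 18, -2), (-2, 18, 12), (12, 6, -8), (-8, 10, 10), (10, 10, -8)
cycles differ ⇒ inequivalent

no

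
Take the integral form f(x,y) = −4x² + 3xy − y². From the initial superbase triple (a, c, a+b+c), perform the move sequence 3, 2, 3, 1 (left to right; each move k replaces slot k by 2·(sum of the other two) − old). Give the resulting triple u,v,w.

start (-4,-1,-2) = (f(1,0),f(0,1),f(1,1))
replace slot 3: 2·((-4)+(-1)) − (-2) = -8 → (-4,-1,-8)
replace slot 2: 2·((-4)+(-8)) − (-1) = -23 → (-4,-23,-8)
replace slot 3: 2·((-4)+(-23)) − (-8) = -46 → (-4,-23,-46)
replace slot 1: 2·((-23)+(-46)) − (-4) = -134 → (-134,-23,-46)

-134,-23,-46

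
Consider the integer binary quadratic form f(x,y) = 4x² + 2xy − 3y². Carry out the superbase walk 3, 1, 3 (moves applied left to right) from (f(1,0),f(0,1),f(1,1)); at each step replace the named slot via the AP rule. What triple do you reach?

start (4,-3,3) = (f(1,0),f(0,1),f(1,1))
replace slot 3: 2·(4+(-3)) − 3 = -1 → (4,-3,-1)
replace slot 1: 2·((-3)+(-1)) − 4 = -12 → (-12,-3,-1)
replace slot 3: 2·((-12)+(-3)) − (-1) = -29 → (-12,-3,-29)

-12,-3,-29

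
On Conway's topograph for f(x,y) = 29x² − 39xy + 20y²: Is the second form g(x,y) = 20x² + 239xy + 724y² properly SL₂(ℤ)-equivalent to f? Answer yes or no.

D₁ = -799, D₂ = -799
f: translate: b→19 (≡-39 mod 58), so (29,-39,20)→(29,19,10)
f: flip: (29,19,10)→(10,-19,29)
f: translate: b→1 (≡-19 mod 20), so (10,-19,29)→(10,1,20)
f: reduced (well bottom): (10,1,20) with a≤c, −a<b≤a
g: translate: b→-1 (≡239 mod 40), so (20,239,724)→(20,-1,10)
g: flip: (20,-1,10)→(10,1,20)
g: reduced (well bottom): (10,1,20) with a≤c, −a<b≤a
reduced forms (10, 1, 20) vs (10, 1, 20) ⇒ equivalent

yes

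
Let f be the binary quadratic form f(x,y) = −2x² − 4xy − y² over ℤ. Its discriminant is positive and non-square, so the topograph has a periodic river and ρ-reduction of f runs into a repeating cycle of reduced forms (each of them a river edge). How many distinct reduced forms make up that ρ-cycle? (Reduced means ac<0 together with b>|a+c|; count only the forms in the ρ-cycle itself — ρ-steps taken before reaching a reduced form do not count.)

D = 8, ⌊√D⌋ = 2
descent: ρ → (-1,2,1)  [lands on river]
river: ρ → (1,2,-1)
ρ-cycle length = 2 (tail of 1 descent step not counted)

2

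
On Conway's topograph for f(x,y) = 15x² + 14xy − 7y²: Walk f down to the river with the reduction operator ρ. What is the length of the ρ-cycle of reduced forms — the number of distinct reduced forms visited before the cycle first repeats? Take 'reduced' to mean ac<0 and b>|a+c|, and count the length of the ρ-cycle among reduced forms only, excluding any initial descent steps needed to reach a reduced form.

D = 616, ⌊√D⌋ = 24
river: ρ → (-7,14,15)
river: ρ → (15,16,-6)
river: ρ → (-6,20,9)
river: ρ → (9,16,-10)
river: ρ → (-10,24,1)
river: ρ → (1,24,-10)
river: ρ → (-10,16,9)
river: ρ → (9,20,-6)
river: ρ → (-6,16,15)
river: ρ → (15,14,-7)
ρ-cycle length = 10 (tail of 0 descent steps not counted)

10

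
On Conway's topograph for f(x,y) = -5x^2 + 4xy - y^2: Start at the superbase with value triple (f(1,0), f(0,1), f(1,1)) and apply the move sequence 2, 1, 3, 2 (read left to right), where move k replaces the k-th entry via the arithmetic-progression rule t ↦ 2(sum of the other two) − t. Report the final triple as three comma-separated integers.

start (-5,-1,-2) = (f(1,0),f(0,1),f(1,1))
replace slot 2: 2·((-5)+(-2)) − (-1) = -13 → (-5,-13,-2)
replace slot 1: 2·((-13)+(-2)) − (-5) = -25 → (-25,-13,-2)
replace slot 3: 2·((-25)+(-13)) − (-2) = -74 → (-25,-13,-74)
replace slot 2: 2·((-25)+(-74)) − (-13) = -185 → (-25,-185,-74)

-25,-185,-74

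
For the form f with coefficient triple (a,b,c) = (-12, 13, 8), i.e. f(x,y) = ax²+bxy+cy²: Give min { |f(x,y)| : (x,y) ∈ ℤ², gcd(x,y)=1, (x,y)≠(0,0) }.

river: ρ → (8,19,-6)
river: ρ → (-6,17,11)
river: ρ → (11,5,-12)
river: ρ → (-12,19,4)
river: ρ → (4,21,-7)
river: ρ → (-7,21,4)
river: ρ → (4,19,-12)
river: ρ → (-12,5,11)
river: ρ → (11,17,-6)
river: ρ → (-6,19,8)
river: ρ → (8,13,-12)
river: ρ → (-12,11,9)
river: ρ → (9,7,-14)
river: ρ → (-14,21,2)
river: ρ → (2,23,-3)
river: ρ → (-3,19,16)
river: ρ → (16,13,-6)
river: ρ → (-6,23,1)
river: ρ → (1,23,-6)
river: ρ → (-6,13,16)
river: ρ → (16,19,-3)
river: ρ → (-3,23,2)
river: ρ → (2,21,-14)
river: ρ → (-14,7,9)
river: ρ → (9,11,-12)
river: ρ → (-12,13,8)
closes: descent 0, river 26
min |a| on river = 1

1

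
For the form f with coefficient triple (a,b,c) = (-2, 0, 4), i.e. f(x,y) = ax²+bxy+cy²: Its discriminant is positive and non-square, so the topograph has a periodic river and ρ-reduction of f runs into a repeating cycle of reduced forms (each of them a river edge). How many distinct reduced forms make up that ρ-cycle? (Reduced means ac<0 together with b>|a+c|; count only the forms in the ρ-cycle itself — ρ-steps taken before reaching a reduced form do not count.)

D = 32, ⌊√D⌋ = 5
descent: ρ → (4,0,-2)
descent: ρ → (-2,4,2)  [lands on river]
river: ρ → (2,4,-2)
ρ-cycle length = 2 (tail of 2 descent steps not counted)

2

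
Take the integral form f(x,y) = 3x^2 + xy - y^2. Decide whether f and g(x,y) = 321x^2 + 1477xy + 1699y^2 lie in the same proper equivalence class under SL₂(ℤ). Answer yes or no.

D₁ = 13, D₂ = 13
river cycle of f (length 2): (-1, 3, 1), (1, 3, -1)
river cycle of g (length 2): (-1, 3, 1), (1, 3, -1)
cycles coincide ⇒ equivalent

yes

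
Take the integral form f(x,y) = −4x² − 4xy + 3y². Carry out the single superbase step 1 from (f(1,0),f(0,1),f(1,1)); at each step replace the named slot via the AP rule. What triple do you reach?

start (-4,3,-5) = (f(1,0),f(0,1),f(1,1))
replace slot 1: 2·(3+(-5)) − (-4) = 0 → (0,3,-5)

0,3,-5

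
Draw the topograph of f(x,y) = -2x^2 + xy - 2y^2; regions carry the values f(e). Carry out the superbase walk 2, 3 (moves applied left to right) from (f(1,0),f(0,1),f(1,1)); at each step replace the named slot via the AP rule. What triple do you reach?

start (-2,-2,-3) = (f(1,0),f(0,1),f(1,1))
replace slot 2: 2·((-2)+(-3)) − (-2) = -8 → (-2,-8,-3)
replace slot 3: 2·((-2)+(-8)) − (-3) = -17 → (-2,-8,-17)

-2,-8,-17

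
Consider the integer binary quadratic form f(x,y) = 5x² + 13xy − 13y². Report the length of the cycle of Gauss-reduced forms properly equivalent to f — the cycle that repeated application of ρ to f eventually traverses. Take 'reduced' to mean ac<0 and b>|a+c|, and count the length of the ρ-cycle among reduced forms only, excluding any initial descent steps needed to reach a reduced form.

D = 429, ⌊√D⌋ = 20
river: ρ → (-13,13,5)
river: ρ → (5,17,-7)
river: ρ → (-7,11,11)
river: ρ → (11,11,-7)
river: ρ → (-7,17,5)
river: ρ → (5,13,-13)
ρ-cycle length = 6 (tail of 0 descent steps not counted)

6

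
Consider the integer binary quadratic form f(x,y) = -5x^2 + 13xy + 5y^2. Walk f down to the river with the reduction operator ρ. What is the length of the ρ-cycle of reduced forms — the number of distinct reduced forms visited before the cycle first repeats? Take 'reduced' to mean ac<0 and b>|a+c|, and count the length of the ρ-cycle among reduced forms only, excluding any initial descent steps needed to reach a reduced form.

D = 269, ⌊√D⌋ = 16
river: ρ → (5,7,-11)
river: ρ → (-11,15,1)
river: ρ → (1,15,-11)
river: ρ → (-11,7,5)
river: ρ → (5,13,-5)
river: ρ → (-5,7,11)
river: ρ → (11,15,-1)
river: ρ → (-1,15,11)
river: ρ → (11,7,-5)
river: ρ → (-5,13,5)
ρ-cycle length = 10 (tail of 0 descent steps not counted)

10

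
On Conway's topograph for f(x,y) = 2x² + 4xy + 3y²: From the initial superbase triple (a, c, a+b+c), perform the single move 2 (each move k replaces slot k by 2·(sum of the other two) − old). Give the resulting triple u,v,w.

start (2,3,9) = (f(1,0),f(0,1),f(1,1))
replace slot 2: 2·(2+9) − 3 = 19 → (2,19,9)

2,19,9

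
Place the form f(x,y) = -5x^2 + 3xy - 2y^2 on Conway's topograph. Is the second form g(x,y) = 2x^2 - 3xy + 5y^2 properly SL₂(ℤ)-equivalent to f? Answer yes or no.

D₁ = -31, D₂ = -31
f is negative-definite; reduce −f:
−f: flip: (5,-3,2)→(2,3,5)
−f: translate: b→-1 (≡3 mod 4), so (2,3,5)→(2,-1,4)
−f: reduced (well bottom): (2,-1,4) with a≤c, −a<b≤a
flip sign back: reduced form of f is (-2,1,-4)
g: translate: b→1 (≡-3 mod 4), so (2,-3,5)→(2,1,4)
g: reduced (well bottom): (2,1,4) with a≤c, −a<b≤a
reduced forms (-2, 1, -4) vs (2, 1, 4) ⇒ inequivalent

no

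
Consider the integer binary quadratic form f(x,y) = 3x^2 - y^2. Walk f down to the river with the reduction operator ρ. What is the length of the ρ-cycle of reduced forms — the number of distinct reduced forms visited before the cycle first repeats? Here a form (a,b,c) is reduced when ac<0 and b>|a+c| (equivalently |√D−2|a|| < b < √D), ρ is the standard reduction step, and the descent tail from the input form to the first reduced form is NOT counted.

D = 12, ⌊√D⌋ = 3
descent: ρ → (-1,2,2)  [lands on river]
river: ρ → (2,2,-1)
ρ-cycle length = 2 (tail of 1 descent step not counted)

2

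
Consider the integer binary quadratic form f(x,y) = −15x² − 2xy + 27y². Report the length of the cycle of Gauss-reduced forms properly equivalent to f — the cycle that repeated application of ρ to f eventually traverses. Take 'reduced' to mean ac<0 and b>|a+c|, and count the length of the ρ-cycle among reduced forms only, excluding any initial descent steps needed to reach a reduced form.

D = 1624, ⌊√D⌋ = 40
descent: ρ → (27,2,-15)
descent: ρ → (-15,28,14)  [lands on river]
river: ρ → (14,28,-15)
river: ρ → (-15,32,10)
river: ρ → (10,28,-21)
river: ρ → (-21,14,17)
river: ρ → (17,20,-18)
river: ρ → (-18,16,19)
river: ρ → (19,22,-15)
river: ρ → (-15,38,3)
river: ρ → (3,40,-2)
river: ρ → (-2,40,3)
river: ρ → (3,38,-15)
river: ρ → (-15,22,19)
river: ρ → (19,16,-18)
river: ρ → (-18,20,17)
river: ρ → (17,14,-21)
river: ρ → (-21,28,10)
river: ρ → (10,32,-15)
ρ-cycle length = 18 (tail of 2 descent steps not counted)

18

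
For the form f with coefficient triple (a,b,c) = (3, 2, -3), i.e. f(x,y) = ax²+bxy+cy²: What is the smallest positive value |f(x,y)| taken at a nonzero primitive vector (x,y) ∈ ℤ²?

river: ρ → (-3,4,2)
river: ρ → (2,4,-3)
river: ρ → (-3,2,3)
river: ρ → (3,4,-2)
river: ρ → (-2,4,3)
river: ρ → (3,2,-3)
closes: descent 0, river 6
min |a| on river = 2

2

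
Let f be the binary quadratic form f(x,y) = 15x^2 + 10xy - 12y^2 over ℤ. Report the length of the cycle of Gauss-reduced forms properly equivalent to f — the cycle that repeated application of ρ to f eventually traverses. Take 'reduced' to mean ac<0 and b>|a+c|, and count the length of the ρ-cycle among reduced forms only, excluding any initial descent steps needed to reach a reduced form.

D = 820, ⌊√D⌋ = 28
river: ρ → (-12,14,13)
river: ρ → (13,12,-13)
river: ρ → (-13,14,12)
river: ρ → (12,10,-15)
river: ρ → (-15,20,7)
river: ρ → (7,22,-12)
river: ρ → (-12,26,3)
river: ρ → (3,28,-3)
river: ρ → (-3,26,12)
river: ρ → (12,22,-7)
river: ρ → (-7,20,15)
river: ρ → (15,10,-12)
ρ-cycle length = 12 (tail of 0 descent steps not counted)

12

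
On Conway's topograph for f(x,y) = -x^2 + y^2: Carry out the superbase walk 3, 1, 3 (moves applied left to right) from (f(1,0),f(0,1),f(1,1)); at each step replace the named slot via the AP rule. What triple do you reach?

start (-1,1,0) = (f(1,0),f(0,1),f(1,1))
replace slot 3: 2·((-1)+1) − 0 = 0 → (-1,1,0)
replace slot 1: 2·(1+0) − (-1) = 3 → (3,1,0)
replace slot 3: 2·(3+1) − 0 = 8 → (3,1,8)

3,1,8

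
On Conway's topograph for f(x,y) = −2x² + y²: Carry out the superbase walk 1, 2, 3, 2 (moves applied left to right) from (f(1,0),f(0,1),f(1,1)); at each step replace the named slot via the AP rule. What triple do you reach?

start (-2,1,-1) = (f(1,0),f(0,1),f(1,1))
replace slot 1: 2·(1+(-1)) − (-2) = 2 → (2,1,-1)
replace slot 2: 2·(2+(-1)) − 1 = 1 → (2,1,-1)
replace slot 3: 2·(2+1) − (-1) = 7 → (2,1,7)
replace slot 2: 2·(2+7) − 1 = 17 → (2,17,7)

2,17,7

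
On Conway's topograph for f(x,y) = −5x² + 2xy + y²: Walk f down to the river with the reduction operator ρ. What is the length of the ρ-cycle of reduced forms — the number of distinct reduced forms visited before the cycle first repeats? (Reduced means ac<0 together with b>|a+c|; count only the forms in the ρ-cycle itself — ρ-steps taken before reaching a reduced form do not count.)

D = 24, ⌊√D⌋ = 4
descent: ρ → (1,4,-2)  [lands on river]
river: ρ → (-2,4,1)
ρ-cycle length = 2 (tail of 1 descent step not counted)

2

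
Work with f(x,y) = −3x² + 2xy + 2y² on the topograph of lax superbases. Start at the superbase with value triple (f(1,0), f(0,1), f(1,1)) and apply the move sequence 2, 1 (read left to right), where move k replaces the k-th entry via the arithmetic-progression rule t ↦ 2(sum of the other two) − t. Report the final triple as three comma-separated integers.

start (-3,2,1) = (f(1,0),f(0,1),f(1,1))
replace slot 2: 2·((-3)+1) − 2 = -6 → (-3,-6,1)
replace slot 1: 2·((-6)+1) − (-3) = -7 → (-7,-6,1)

-7,-6,1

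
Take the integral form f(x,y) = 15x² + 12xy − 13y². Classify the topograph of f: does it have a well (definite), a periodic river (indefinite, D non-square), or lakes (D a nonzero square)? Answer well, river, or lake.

D = b²−4ac = 12² − 4·15·(-13) = 924
D > 0 non-square ⇒ indefinite ⇒ periodic river

river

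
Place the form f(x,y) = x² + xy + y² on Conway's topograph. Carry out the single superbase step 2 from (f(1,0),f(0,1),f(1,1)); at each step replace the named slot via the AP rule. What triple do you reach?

start (1,1,3) = (f(1,0),f(0,1),f(1,1))
replace slot 2: 2·(1+3) − 1 = 7 → (1,7,3)

1,7,3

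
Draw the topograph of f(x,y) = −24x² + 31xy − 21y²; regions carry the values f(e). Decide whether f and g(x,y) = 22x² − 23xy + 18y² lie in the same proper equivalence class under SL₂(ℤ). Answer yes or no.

D₁ = -1055, D₂ = -1055
f is negative-definite; reduce −f:
−f: translate: b→17 (≡-31 mod 48), so (24,-31,21)→(24,17,14)
−f: flip: (24,17,14)→(14,-17,24)
−f: translate: b→11 (≡-17 mod 28), so (14,-17,24)→(14,11,21)
−f: reduced (well bottom): (14,11,21) with a≤c, −a<b≤a
flip sign back: reduced form of f is (-14,-11,-21)
g: translate: b→21 (≡-23 mod 44), so (22,-23,18)→(22,21,17)
g: flip: (22,21,17)→(17,-21,22)
g: translate: b→13 (≡-21 mod 34), so (17,-21,22)→(17,13,18)
g: reduced (well bottom): (17,13,18) with a≤c, −a<b≤a
reduced forms (-14, -11, -21) vs (17, 13, 18) ⇒ inequivalent

no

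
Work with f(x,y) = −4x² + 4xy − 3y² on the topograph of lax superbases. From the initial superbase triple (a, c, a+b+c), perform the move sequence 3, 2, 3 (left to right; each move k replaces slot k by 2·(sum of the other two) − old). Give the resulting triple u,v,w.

start (-4,-3,-3) = (f(1,0),f(0,1),f(1,1))
replace slot 3: 2·((-4)+(-3)) − (-3) = -11 → (-4,-3,-11)
replace slot 2: 2·((-4)+(-11)) − (-3) = -27 → (-4,-27,-11)
replace slot 3: 2·((-4)+(-27)) − (-11) = -51 → (-4,-27,-51)

-4,-27,-51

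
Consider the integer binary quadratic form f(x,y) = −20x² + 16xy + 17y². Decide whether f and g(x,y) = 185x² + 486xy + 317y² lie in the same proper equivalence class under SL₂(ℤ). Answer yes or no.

D₁ = 1616, D₂ = 1616
river cycle of f (length 8): (17, 18, -19), (-19, 20, 16), (16, 12, -23), (-23, 34, 5), (5, 36, -16), (-16, 28, 13), (13, 24, -20), (-20, 16, 17)
river cycle of g (length 8): (16, 12, -23), (-23, 34, 5), (5, 36, -16), (-16, 28, 13), (13, 24, -20), (-20, 16, 17), (17, 18, -19), (-19, 20, 16)
cycles coincide ⇒ equivalent

yes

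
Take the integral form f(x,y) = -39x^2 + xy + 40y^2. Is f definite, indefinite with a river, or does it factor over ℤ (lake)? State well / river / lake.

D = b²−4ac = 1² − 4·(-39)·40 = 6241
D = 79² is a perfect square ⇒ form factors over ℤ ⇒ lakes

lake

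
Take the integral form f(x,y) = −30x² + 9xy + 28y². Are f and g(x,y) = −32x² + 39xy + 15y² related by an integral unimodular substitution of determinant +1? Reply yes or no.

D₁ = 3441, D₂ = 3441
river cycle of f (length 38): (28, 47, -11), (-11, 41, 40), (40, 39, -12), (-12, 57, 4), (4, 55, -26), (-26, 49, 10), (10, 51, -21), (-21, 33, 28), (28, 23, -26), (-26, 29, 25), … (28 more)
river cycle of g (length 36): (15, 51, -14), (-14, 33, 42), (42, 51, -5), (-5, 49, 52), (52, 55, -2), (-2, 57, 24), (24, 39, -20), (-20, 41, 22), (22, 47, -14), (-14, 37, 37), … (26 more)
cycles differ ⇒ inequivalent

no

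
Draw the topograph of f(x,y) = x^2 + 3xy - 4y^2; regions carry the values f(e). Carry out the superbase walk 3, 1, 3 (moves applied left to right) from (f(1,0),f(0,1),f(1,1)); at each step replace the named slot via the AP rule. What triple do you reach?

start (1,-4,0) = (f(1,0),f(0,1),f(1,1))
replace slot 3: 2·(1+(-4)) − 0 = -6 → (1,-4,-6)
replace slot 1: 2·((-4)+(-6)) − 1 = -21 → (-21,-4,-6)
replace slot 3: 2·((-21)+(-4)) − (-6) = -44 → (-21,-4,-44)

-21,-4,-44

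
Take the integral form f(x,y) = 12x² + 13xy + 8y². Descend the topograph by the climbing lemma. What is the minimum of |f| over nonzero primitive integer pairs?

translate: b→-11 (≡13 mod 24), so (12,13,8)→(12,-11,7)
flip: (12,-11,7)→(7,11,12)
translate: b→-3 (≡11 mod 14), so (7,11,12)→(7,-3,8)
reduced (well bottom): (7,-3,8) with a≤c, −a<b≤a
well minimum = a = 7

7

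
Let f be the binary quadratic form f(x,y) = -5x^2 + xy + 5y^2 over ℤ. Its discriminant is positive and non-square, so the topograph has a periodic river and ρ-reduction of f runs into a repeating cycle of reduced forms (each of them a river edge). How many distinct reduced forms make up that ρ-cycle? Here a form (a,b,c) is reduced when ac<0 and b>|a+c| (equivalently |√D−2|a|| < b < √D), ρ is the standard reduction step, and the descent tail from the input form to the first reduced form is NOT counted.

D = 101, ⌊√D⌋ = 10
river: ρ → (5,9,-1)
river: ρ → (-1,9,5)
river: ρ → (5,1,-5)
river: ρ → (-5,9,1)
river: ρ → (1,9,-5)
river: ρ → (-5,1,5)
ρ-cycle length = 6 (tail of 0 descent steps not counted)

6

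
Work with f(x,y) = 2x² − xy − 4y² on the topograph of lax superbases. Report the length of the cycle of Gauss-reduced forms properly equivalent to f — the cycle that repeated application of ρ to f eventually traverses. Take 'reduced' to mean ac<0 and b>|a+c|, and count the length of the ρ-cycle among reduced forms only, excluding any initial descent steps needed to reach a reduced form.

D = 33, ⌊√D⌋ = 5
descent: ρ → (-4,1,2)
descent: ρ → (2,3,-3)  [lands on river]
river: ρ → (-3,3,2)
river: ρ → (2,5,-1)
river: ρ → (-1,5,2)
ρ-cycle length = 4 (tail of 2 descent steps not counted)

4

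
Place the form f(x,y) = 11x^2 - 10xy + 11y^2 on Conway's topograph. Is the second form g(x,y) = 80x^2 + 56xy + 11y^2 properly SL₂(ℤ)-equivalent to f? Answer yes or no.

D₁ = -384, D₂ = -384
f: flip: (11,-10,11)→(11,10,11)
f: reduced (well bottom): (11,10,11) with a≤c, −a<b≤a
g: flip: (80,56,11)→(11,-56,80)
g: translate: b→10 (≡-56 mod 22), so (11,-56,80)→(11,10,11)
g: reduced (well bottom): (11,10,11) with a≤c, −a<b≤a
reduced forms (11, 10, 11) vs (11, 10, 11) ⇒ equivalent

yes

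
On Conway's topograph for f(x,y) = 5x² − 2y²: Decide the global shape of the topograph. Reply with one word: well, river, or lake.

D = b²−4ac = 0² − 4·5·(-2) = 40
D > 0 non-square ⇒ indefinite ⇒ periodic river

river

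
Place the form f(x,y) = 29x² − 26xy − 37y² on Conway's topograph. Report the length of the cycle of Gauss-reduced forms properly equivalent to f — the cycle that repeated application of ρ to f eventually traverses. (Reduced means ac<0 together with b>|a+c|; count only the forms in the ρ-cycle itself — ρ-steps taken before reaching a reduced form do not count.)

D = 4968, ⌊√D⌋ = 70
descent: ρ → (-37,26,29)  [lands on river]
river: ρ → (29,32,-34)
river: ρ → (-34,36,27)
river: ρ → (27,18,-43)
river: ρ → (-43,68,2)
river: ρ → (2,68,-43)
river: ρ → (-43,18,27)
river: ρ → (27,36,-34)
river: ρ → (-34,32,29)
river: ρ → (29,26,-37)
river: ρ → (-37,48,18)
river: ρ → (18,60,-19)
river: ρ → (-19,54,27)
river: ρ → (27,54,-19)
river: ρ → (-19,60,18)
river: ρ → (18,48,-37)
ρ-cycle length = 16 (tail of 1 descent step not counted)

16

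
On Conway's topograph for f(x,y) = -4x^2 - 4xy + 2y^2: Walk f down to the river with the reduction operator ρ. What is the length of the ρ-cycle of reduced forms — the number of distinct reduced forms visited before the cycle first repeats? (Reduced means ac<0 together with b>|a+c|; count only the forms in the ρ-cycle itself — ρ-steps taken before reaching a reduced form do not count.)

D = 48, ⌊√D⌋ = 6
descent: ρ → (2,4,-4)  [lands on river]
river: ρ → (-4,4,2)
ρ-cycle length = 2 (tail of 1 descent step not counted)

2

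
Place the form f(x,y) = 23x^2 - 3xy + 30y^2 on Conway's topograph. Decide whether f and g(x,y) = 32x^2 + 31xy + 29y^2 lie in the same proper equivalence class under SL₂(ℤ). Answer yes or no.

D₁ = -2751, D₂ = -2751
f: reduced (well bottom): (23,-3,30) with a≤c, −a<b≤a
g: flip: (32,31,29)→(29,-31,32)
g: translate: b→27 (≡-31 mod 58), so (29,-31,32)→(29,27,30)
g: reduced (well bottom): (29,27,30) with a≤c, −a<b≤a
reduced forms (23, -3, 30) vs (29, 27, 30) ⇒ inequivalent

no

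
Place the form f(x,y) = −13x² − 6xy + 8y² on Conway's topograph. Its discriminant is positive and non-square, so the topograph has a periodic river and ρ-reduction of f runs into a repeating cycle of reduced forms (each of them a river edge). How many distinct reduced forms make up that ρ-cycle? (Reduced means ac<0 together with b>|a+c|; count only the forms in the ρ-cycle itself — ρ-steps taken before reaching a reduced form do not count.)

D = 452, ⌊√D⌋ = 21
descent: ρ → (8,6,-13)  [lands on river]
river: ρ → (-13,20,1)
river: ρ → (1,20,-13)
river: ρ → (-13,6,8)
river: ρ → (8,10,-11)
river: ρ → (-11,12,7)
river: ρ → (7,16,-7)
river: ρ → (-7,12,11)
river: ρ → (11,10,-8)
river: ρ → (-8,6,13)
river: ρ → (13,20,-1)
river: ρ → (-1,20,13)
river: ρ → (13,6,-8)
river: ρ → (-8,10,11)
river: ρ → (11,12,-7)
river: ρ → (-7,16,7)
river: ρ → (7,12,-11)
river: ρ → (-11,10,8)
ρ-cycle length = 18 (tail of 1 descent step not counted)

18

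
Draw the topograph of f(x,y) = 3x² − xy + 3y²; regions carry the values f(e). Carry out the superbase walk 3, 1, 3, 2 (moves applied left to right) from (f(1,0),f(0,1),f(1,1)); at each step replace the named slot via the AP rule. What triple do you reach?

start (3,3,5) = (f(1,0),f(0,1),f(1,1))
replace slot 3: 2·(3+3) − 5 = 7 → (3,3,7)
replace slot 1: 2·(3+7) − 3 = 17 → (17,3,7)
replace slot 3: 2·(17+3) − 7 = 33 → (17,3,33)
replace slot 2: 2·(17+33) − 3 = 97 → (17,97,33)

17,97,33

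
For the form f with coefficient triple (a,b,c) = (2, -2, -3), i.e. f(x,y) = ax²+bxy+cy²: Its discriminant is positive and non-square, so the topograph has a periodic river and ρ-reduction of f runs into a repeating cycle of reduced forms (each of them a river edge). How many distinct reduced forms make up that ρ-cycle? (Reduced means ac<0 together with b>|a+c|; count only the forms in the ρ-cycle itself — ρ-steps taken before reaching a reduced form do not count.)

D = 28, ⌊√D⌋ = 5
descent: ρ → (-3,2,2)  [lands on river]
river: ρ → (2,2,-3)
river: ρ → (-3,4,1)
river: ρ → (1,4,-3)
ρ-cycle length = 4 (tail of 1 descent step not counted)

4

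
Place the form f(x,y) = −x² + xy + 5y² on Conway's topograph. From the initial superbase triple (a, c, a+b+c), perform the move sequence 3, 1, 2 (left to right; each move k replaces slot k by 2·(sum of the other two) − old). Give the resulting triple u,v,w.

start (-1,5,5) = (f(1,0),f(0,1),f(1,1))
replace slot 3: 2·((-1)+5) − 5 = 3 → (-1,5,3)
replace slot 1: 2·(5+3) − (-1) = 17 → (17,5,3)
replace slot 2: 2·(17+3) − 5 = 35 → (17,35,3)

17,35,3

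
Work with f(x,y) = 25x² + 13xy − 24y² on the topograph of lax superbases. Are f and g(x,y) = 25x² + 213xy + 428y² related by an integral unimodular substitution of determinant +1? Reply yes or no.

D₁ = 2569, D₂ = 2569
river cycle of f (length 76): (-24, 35, 14), (14, 49, -3), (-3, 47, 30), (30, 13, -20), (-20, 27, 23), (23, 19, -24), (-24, 29, 18), (18, 43, -10), (-10, 37, 30), (30, 23, -17), … (66 more)
river cycle of g (length 76): (25, 13, -24), (-24, 35, 14), (14, 49, -3), (-3, 47, 30), (30, 13, -20), (-20, 27, 23), (23, 19, -24), (-24, 29, 18), (18, 43, -10), (-10, 37, 30), … (66 more)
cycles coincide ⇒ equivalent

yes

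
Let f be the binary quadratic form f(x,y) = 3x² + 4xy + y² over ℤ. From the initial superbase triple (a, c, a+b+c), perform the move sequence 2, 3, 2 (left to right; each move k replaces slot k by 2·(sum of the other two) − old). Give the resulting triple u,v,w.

start (3,1,8) = (f(1,0),f(0,1),f(1,1))
replace slot 2: 2·(3+8) − 1 = 21 → (3,21,8)
replace slot 3: 2·(3+21) − 8 = 40 → (3,21,40)
replace slot 2: 2·(3+40) − 21 = 65 → (3,65,40)

3,65,40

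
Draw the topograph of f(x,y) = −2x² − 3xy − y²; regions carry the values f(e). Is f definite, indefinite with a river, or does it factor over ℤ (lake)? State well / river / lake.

D = b²−4ac = (-3)² − 4·(-2)·(-1) = 1
D = 1² is a perfect square ⇒ form factors over ℤ ⇒ lakes

lake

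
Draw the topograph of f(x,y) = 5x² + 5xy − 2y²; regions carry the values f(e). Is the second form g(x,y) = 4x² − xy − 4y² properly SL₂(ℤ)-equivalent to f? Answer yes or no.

D₁ = 65, D₂ = 65
river cycle of f (length 6): (-2, 7, 2), (2, 5, -5), (-5, 5, 2), (2, 7, -2), (-2, 5, 5), (5, 5, -2)
river cycle of g (length 6): (-4, 1, 4), (4, 7, -1), (-1, 7, 4), (4, 1, -4), (-4, 7, 1), (1, 7, -4)
cycles differ ⇒ inequivalent

no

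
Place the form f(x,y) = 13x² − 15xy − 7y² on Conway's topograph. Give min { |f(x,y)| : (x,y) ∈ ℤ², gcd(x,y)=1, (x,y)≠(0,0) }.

descent: ρ → (-7,15,13)  [lands on river]
river: ρ → (13,11,-9)
river: ρ → (-9,7,15)
river: ρ → (15,23,-1)
river: ρ → (-1,23,15)
river: ρ → (15,7,-9)
river: ρ → (-9,11,13)
river: ρ → (13,15,-7)
river: ρ → (-7,13,15)
river: ρ → (15,17,-5)
river: ρ → (-5,23,3)
river: ρ → (3,19,-19)
river: ρ → (-19,19,3)
river: ρ → (3,23,-5)
river: ρ → (-5,17,15)
river: ρ → (15,13,-7)
closes: descent 1, river 16
min |a| on river = 1

1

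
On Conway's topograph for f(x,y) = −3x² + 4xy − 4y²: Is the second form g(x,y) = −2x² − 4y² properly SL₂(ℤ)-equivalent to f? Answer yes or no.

D₁ = -32, D₂ = -32
f is negative-definite; reduce −f:
−f: translate: b→2 (≡-4 mod 6), so (3,-4,4)→(3,2,3)
−f: reduced (well bottom): (3,2,3) with a≤c, −a<b≤a
flip sign back: reduced form of f is (-3,-2,-3)
g is negative-definite; reduce −g:
−g: reduced (well bottom): (2,0,4) with a≤c, −a<b≤a
flip sign back: reduced form of g is (-2,0,-4)
reduced forms (-3, -2, -3) vs (-2, 0, -4) ⇒ inequivalent

no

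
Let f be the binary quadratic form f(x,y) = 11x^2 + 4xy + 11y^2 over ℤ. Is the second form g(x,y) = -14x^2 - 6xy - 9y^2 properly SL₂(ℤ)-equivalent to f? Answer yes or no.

D₁ = -468, D₂ = -468
f: reduced (well bottom): (11,4,11) with a≤c, −a<b≤a
g is negative-definite; reduce −g:
−g: flip: (14,6,9)→(9,-6,14)
−g: reduced (well bottom): (9,-6,14) with a≤c, −a<b≤a
flip sign back: reduced form of g is (-9,6,-14)
reduced forms (11, 4, 11) vs (-9, 6, -14) ⇒ inequivalent

no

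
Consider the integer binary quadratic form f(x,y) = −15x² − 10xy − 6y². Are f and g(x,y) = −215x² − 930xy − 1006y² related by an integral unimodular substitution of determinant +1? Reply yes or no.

D₁ = -260, D₂ = -260
f is negative-definite; reduce −f:
−f: flip: (15,10,6)→(6,-10,15)
−f: translate: b→2 (≡-10 mod 12), so (6,-10,15)→(6,2,11)
−f: reduced (well bottom): (6,2,11) with a≤c, −a<b≤a
flip sign back: reduced form of f is (-6,-2,-11)
g is negative-definite; reduce −g:
−g: translate: b→70 (≡930 mod 430), so (215,930,1006)→(215,70,6)
−g: flip: (215,70,6)→(6,-70,215)
−g: translate: b→2 (≡-70 mod 12), so (6,-70,215)→(6,2,11)
−g: reduced (well bottom): (6,2,11) with a≤c, −a<b≤a
flip sign back: reduced form of g is (-6,-2,-11)
reduced forms (-6, -2, -11) vs (-6, -2, -11) ⇒ equivalent

yes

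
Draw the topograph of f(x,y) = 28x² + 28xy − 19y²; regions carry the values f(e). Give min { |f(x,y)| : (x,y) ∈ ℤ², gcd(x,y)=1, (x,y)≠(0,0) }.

river: ρ → (-19,48,8)
river: ρ → (8,48,-19)
river: ρ → (-19,28,28)
river: ρ → (28,28,-19)
closes: descent 0, river 4
min |a| on river = 8

8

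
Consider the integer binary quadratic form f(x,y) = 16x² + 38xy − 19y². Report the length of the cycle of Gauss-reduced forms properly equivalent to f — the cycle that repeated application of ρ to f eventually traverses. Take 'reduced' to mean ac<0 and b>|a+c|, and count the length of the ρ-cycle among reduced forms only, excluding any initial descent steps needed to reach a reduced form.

D = 2660, ⌊√D⌋ = 51
river: ρ → (-19,38,16)
river: ρ → (16,26,-31)
river: ρ → (-31,36,11)
river: ρ → (11,30,-40)
river: ρ → (-40,50,1)
river: ρ → (1,50,-40)
river: ρ → (-40,30,11)
river: ρ → (11,36,-31)
river: ρ → (-31,26,16)
river: ρ → (16,38,-19)
ρ-cycle length = 10 (tail of 0 descent steps not counted)

10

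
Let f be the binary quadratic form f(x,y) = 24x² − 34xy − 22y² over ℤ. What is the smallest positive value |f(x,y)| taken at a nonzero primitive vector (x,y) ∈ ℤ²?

descent: ρ → (-22,34,24)  [lands on river]
river: ρ → (24,14,-32)
river: ρ → (-32,50,6)
river: ρ → (6,46,-48)
river: ρ → (-48,50,4)
river: ρ → (4,54,-22)
closes: descent 1, river 6
min |a| on river = 4

4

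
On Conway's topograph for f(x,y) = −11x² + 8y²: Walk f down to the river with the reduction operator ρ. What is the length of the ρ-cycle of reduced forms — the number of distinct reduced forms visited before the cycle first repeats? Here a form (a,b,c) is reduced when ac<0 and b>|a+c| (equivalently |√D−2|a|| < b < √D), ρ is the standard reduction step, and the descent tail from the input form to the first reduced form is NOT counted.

D = 352, ⌊√D⌋ = 18
descent: ρ → (8,16,-3)  [lands on river]
river: ρ → (-3,14,13)
river: ρ → (13,12,-4)
river: ρ → (-4,12,13)
river: ρ → (13,14,-3)
river: ρ → (-3,16,8)
ρ-cycle length = 6 (tail of 1 descent step not counted)

6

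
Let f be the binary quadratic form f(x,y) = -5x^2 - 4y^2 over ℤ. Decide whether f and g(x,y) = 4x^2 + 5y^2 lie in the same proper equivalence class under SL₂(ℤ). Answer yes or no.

D₁ = -80, D₂ = -80
f is negative-definite; reduce −f:
−f: flip: (5,0,4)→(4,0,5)
−f: reduced (well bottom): (4,0,5) with a≤c, −a<b≤a
flip sign back: reduced form of f is (-4,0,-5)
g: reduced (well bottom): (4,0,5) with a≤c, −a<b≤a
reduced forms (-4, 0, -5) vs (4, 0, 5) ⇒ inequivalent

no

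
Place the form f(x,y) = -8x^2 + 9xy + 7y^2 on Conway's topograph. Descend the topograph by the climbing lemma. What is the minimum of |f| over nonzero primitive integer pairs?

river: ρ → (7,5,-10)
river: ρ → (-10,15,2)
river: ρ → (2,17,-2)
river: ρ → (-2,15,10)
river: ρ → (10,5,-7)
river: ρ → (-7,9,8)
river: ρ → (8,7,-8)
river: ρ → (-8,9,7)
closes: descent 0, river 8
min |a| on river = 2

2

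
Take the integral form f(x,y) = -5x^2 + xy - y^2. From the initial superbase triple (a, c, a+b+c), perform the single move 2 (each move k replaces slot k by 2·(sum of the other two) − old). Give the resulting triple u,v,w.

start (-5,-1,-5) = (f(1,0),f(0,1),f(1,1))
replace slot 2: 2·((-5)+(-5)) − (-1) = -19 → (-5,-19,-5)

-5,-19,-5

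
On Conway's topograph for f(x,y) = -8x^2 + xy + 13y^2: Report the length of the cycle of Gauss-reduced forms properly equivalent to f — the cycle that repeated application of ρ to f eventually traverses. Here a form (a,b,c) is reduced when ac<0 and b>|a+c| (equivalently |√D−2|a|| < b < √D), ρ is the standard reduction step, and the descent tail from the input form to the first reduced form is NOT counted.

D = 417, ⌊√D⌋ = 20
descent: ρ → (13,-1,-8)
descent: ρ → (-8,17,4)  [lands on river]
river: ρ → (4,15,-12)
river: ρ → (-12,9,7)
river: ρ → (7,19,-2)
river: ρ → (-2,17,16)
river: ρ → (16,15,-3)
river: ρ → (-3,15,16)
river: ρ → (16,17,-2)
river: ρ → (-2,19,7)
river: ρ → (7,9,-12)
river: ρ → (-12,15,4)
river: ρ → (4,17,-8)
river: ρ → (-8,15,6)
river: ρ → (6,9,-14)
river: ρ → (-14,19,1)
river: ρ → (1,19,-14)
river: ρ → (-14,9,6)
river: ρ → (6,15,-8)
ρ-cycle length = 18 (tail of 2 descent steps not counted)

18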